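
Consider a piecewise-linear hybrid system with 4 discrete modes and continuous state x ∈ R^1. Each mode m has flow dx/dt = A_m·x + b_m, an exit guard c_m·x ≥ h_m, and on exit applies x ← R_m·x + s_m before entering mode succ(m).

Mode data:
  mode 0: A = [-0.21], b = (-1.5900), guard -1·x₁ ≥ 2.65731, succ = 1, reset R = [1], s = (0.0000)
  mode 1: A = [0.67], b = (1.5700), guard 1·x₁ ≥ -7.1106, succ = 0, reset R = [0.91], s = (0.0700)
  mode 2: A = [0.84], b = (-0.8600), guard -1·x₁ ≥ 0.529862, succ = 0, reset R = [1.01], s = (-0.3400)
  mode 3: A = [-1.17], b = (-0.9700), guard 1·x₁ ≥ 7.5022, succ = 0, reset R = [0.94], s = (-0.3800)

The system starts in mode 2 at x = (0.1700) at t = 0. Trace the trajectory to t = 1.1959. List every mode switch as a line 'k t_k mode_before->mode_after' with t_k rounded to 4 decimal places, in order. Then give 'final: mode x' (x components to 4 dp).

Mode 2: guard c·x = 0.5299 hit at Δt = 0.7127 (t = 0.7127), x⁻ = (-0.5299) → reset → x⁺ = (-0.8752), jump to mode 0
Mode 0: flow for 0.4832 to horizon, guard not reached → x = (-1.5213)

1 0.7127 2->0
final: 0 -1.5213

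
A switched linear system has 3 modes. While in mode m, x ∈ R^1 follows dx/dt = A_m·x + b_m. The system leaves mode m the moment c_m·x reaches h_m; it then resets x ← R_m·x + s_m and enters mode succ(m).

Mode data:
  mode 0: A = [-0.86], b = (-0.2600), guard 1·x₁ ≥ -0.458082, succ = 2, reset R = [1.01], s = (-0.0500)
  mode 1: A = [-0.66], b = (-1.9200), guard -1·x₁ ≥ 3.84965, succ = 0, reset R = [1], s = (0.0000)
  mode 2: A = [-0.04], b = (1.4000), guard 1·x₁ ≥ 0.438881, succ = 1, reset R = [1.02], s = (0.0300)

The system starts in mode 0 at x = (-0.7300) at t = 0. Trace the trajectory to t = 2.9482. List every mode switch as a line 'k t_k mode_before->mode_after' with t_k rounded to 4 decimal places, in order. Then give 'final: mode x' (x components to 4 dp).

1 1.1745 0->2
2 1.8535 2->1
final: 1 -1.2647

Mode 0: guard c·x = -0.4581 hit at Δt = 1.1745 (t = 1.1745), x⁻ = (-0.4581) → reset → x⁺ = (-0.5127), jump to mode 2
Mode 2: guard c·x = 0.4389 hit at Δt = 0.6790 (t = 1.8535), x⁻ = (0.4389) → reset → x⁺ = (0.4777), jump to mode 1
Mode 1: flow for 1.0947 to horizon, guard not reached → x = (-1.2647)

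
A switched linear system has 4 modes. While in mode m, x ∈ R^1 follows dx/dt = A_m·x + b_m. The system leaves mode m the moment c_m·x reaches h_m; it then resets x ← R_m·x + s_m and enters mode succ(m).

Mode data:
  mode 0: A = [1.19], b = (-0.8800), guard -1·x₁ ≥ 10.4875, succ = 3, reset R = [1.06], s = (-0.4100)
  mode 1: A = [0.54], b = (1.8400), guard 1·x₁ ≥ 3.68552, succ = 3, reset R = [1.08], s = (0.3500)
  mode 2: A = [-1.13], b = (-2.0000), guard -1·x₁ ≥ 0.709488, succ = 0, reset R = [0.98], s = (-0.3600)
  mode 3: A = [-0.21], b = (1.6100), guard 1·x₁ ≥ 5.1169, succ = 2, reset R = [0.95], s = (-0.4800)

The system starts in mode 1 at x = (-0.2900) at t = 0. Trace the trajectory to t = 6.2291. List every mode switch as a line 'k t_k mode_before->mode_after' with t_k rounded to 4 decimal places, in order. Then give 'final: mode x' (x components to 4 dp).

Mode 1: guard c·x = 3.6855 hit at Δt = 1.5224 (t = 1.5224), x⁻ = (3.6855) → reset → x⁺ = (4.3304), jump to mode 3
Mode 3: guard c·x = 5.1169 hit at Δt = 1.2803 (t = 2.8027), x⁻ = (5.1169) → reset → x⁺ = (4.3811), jump to mode 2
Mode 2: guard c·x = 0.7095 hit at Δt = 1.5557 (t = 4.3584), x⁻ = (-0.7095) → reset → x⁺ = (-1.0553), jump to mode 0
Mode 0: guard c·x = 10.4875 hit at Δt = 1.5407 (t = 5.8991), x⁻ = (-10.4875) → reset → x⁺ = (-11.5267), jump to mode 3
Mode 3: flow for 0.3300 to horizon, guard not reached → x = (-10.2417)

1 1.5224 1->3
2 2.8027 3->2
3 4.3584 2->0
4 5.8991 0->3
final: 3 -10.2417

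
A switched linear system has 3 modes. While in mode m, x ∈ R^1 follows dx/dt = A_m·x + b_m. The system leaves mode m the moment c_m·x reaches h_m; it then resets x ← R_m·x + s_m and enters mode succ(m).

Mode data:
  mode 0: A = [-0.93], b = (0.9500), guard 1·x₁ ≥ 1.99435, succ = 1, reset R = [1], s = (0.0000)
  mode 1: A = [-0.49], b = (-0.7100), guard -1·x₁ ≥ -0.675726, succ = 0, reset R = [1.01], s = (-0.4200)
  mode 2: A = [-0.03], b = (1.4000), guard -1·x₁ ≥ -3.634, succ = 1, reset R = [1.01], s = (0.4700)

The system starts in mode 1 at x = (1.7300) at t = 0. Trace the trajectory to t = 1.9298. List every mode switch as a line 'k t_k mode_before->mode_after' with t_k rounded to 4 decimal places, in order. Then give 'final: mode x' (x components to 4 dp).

Mode 1: guard c·x = -0.6757 hit at Δt = 0.8223 (t = 0.8223), x⁻ = (0.6757) → reset → x⁺ = (0.2625), jump to mode 0
Mode 0: flow for 1.1075 to horizon, guard not reached → x = (0.7505)

1 0.8223 1->0
final: 0 0.7505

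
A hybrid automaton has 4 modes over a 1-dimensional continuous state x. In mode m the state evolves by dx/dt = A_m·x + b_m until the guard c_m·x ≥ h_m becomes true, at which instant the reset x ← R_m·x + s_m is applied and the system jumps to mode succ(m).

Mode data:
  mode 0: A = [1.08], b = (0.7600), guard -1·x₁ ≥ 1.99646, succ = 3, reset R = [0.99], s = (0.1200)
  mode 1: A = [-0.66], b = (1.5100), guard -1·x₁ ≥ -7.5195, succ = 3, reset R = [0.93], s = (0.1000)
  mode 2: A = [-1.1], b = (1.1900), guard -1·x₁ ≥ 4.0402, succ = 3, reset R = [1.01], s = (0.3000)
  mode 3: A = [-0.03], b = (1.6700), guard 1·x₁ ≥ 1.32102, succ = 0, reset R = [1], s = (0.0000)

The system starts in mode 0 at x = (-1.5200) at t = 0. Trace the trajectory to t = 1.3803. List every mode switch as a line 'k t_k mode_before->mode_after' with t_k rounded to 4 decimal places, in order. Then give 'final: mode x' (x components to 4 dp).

Mode 0: guard c·x = 1.9965 hit at Δt = 0.4257 (t = 0.4257), x⁻ = (-1.9965) → reset → x⁺ = (-1.8565), jump to mode 3
Mode 3: flow for 0.9546 to horizon, guard not reached → x = (-0.2325)

1 0.4257 0->3
final: 3 -0.2325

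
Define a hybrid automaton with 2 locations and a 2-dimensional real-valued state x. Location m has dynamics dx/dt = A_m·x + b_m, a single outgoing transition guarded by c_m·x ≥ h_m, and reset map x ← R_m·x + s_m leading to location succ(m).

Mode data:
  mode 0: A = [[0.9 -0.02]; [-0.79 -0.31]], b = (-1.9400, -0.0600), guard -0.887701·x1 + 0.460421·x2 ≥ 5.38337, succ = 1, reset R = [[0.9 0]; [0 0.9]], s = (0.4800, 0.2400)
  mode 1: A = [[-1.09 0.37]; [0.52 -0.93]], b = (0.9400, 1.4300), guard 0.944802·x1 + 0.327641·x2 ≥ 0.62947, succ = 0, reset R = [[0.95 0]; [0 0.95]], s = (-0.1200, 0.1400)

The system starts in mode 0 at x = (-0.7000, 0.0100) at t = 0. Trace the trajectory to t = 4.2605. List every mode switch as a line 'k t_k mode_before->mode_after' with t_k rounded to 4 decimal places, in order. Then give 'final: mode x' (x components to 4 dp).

1 1.0355 0->1
2 2.5527 1->0
3 3.8882 0->1
final: 1 -2.0031 1.7839

Mode 0: guard c·x = 5.3834 hit at Δt = 1.0355 (t = 1.0355), x⁻ = (-5.1144, 1.8315) → reset → x⁺ = (-4.1230, 1.8884), jump to mode 1
Mode 1: guard c·x = 0.6295 hit at Δt = 1.5172 (t = 2.5527), x⁻ = (0.2353, 1.2428) → reset → x⁺ = (0.1035, 1.3207), jump to mode 0
Mode 0: guard c·x = 5.3834 hit at Δt = 1.3355 (t = 3.8882), x⁻ = (-4.7457, 2.5426) → reset → x⁺ = (-3.7911, 2.5283), jump to mode 1
Mode 1: flow for 0.3723 to horizon, guard not reached → x = (-2.0031, 1.7839)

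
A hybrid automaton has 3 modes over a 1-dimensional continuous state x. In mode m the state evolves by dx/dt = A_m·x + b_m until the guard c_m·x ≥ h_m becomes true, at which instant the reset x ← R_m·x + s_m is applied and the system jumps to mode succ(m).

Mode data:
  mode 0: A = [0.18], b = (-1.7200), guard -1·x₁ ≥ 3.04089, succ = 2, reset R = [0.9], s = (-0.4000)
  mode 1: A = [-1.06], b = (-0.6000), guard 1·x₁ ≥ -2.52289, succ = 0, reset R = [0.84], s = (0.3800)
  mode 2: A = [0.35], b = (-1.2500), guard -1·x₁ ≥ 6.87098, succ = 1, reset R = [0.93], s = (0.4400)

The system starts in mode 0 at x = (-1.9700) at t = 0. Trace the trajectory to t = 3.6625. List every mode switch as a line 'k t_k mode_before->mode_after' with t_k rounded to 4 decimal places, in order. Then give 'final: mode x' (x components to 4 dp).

1 0.4936 0->2
2 1.7580 2->1
3 2.7128 1->0
4 3.3188 0->2
final: 2 -3.9944

Mode 0: guard c·x = 3.0409 hit at Δt = 0.4936 (t = 0.4936), x⁻ = (-3.0409) → reset → x⁺ = (-3.1368), jump to mode 2
Mode 2: guard c·x = 6.8710 hit at Δt = 1.2644 (t = 1.7580), x⁻ = (-6.8710) → reset → x⁺ = (-5.9500), jump to mode 1
Mode 1: guard c·x = -2.5229 hit at Δt = 0.9548 (t = 2.7128), x⁻ = (-2.5229) → reset → x⁺ = (-1.7392), jump to mode 0
Mode 0: guard c·x = 3.0409 hit at Δt = 0.6060 (t = 3.3188), x⁻ = (-3.0409) → reset → x⁺ = (-3.1368), jump to mode 2
Mode 2: flow for 0.3437 to horizon, guard not reached → x = (-3.9944)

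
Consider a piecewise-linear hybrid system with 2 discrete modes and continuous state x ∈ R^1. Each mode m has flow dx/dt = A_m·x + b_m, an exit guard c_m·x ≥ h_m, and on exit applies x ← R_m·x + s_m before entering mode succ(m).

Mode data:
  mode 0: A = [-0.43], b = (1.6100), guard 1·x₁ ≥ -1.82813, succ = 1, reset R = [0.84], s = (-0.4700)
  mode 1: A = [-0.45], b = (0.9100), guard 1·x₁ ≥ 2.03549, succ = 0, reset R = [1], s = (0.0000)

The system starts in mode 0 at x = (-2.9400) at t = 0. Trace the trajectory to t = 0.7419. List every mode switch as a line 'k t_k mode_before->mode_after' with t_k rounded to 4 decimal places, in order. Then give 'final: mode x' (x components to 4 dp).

1 0.4231 0->1
final: 1 -1.4673

Mode 0: guard c·x = -1.8281 hit at Δt = 0.4231 (t = 0.4231), x⁻ = (-1.8281) → reset → x⁺ = (-2.0056), jump to mode 1
Mode 1: flow for 0.3188 to horizon, guard not reached → x = (-1.4673)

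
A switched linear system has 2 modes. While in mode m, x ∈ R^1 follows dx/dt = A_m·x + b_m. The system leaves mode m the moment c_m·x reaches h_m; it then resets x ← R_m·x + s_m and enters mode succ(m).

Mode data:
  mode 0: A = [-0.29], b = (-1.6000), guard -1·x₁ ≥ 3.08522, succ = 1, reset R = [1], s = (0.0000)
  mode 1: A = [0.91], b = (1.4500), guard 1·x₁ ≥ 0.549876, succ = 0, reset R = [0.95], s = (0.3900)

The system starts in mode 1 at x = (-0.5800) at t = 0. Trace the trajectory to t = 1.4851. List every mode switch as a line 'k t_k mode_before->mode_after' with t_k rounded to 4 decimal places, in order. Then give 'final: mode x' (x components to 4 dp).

Mode 1: guard c·x = 0.5499 hit at Δt = 0.8231 (t = 0.8231), x⁻ = (0.5499) → reset → x⁺ = (0.9124), jump to mode 0
Mode 0: flow for 0.6620 to horizon, guard not reached → x = (-0.2107)

1 0.8231 1->0
final: 0 -0.2107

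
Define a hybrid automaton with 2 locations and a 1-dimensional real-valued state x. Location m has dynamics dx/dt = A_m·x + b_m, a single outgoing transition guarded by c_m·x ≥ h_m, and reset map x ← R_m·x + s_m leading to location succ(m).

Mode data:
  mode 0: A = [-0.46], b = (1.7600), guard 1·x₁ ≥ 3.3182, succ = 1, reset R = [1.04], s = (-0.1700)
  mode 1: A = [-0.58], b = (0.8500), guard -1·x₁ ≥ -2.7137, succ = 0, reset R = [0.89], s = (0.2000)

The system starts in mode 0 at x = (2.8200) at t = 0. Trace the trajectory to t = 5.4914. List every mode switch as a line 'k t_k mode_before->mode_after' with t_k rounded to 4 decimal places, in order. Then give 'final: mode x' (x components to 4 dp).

Mode 0: guard c·x = 3.3182 hit at Δt = 1.4860 (t = 1.4860), x⁻ = (3.3182) → reset → x⁺ = (3.2809), jump to mode 1
Mode 1: guard c·x = -2.7137 hit at Δt = 0.6459 (t = 2.1319), x⁻ = (2.7137) → reset → x⁺ = (2.6152), jump to mode 0
Mode 0: guard c·x = 3.3182 hit at Δt = 1.8888 (t = 4.0207), x⁻ = (3.3182) → reset → x⁺ = (3.2809), jump to mode 1
Mode 1: guard c·x = -2.7137 hit at Δt = 0.6459 (t = 4.6666), x⁻ = (2.7137) → reset → x⁺ = (2.6152), jump to mode 0
Mode 0: flow for 0.8248 to horizon, guard not reached → x = (2.9975)

1 1.4860 0->1
2 2.1319 1->0
3 4.0207 0->1
4 4.6666 1->0
final: 0 2.9975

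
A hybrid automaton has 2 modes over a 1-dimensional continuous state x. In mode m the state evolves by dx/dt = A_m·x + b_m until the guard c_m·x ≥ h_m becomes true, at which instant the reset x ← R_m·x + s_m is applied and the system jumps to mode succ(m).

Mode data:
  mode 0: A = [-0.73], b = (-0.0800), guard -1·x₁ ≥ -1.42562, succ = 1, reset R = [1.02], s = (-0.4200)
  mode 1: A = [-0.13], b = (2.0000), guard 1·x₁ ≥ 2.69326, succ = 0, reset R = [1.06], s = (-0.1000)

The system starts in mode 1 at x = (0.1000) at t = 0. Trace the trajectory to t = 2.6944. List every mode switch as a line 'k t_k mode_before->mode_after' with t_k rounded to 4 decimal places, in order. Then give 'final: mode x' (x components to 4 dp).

Mode 1: guard c·x = 2.6933 hit at Δt = 1.4302 (t = 1.4302), x⁻ = (2.6933) → reset → x⁺ = (2.7549), jump to mode 0
Mode 0: guard c·x = -1.4256 hit at Δt = 0.8544 (t = 2.2846), x⁻ = (1.4256) → reset → x⁺ = (1.0341), jump to mode 1
Mode 1: flow for 0.4098 to horizon, guard not reached → x = (1.7786)

1 1.4302 1->0
2 2.2846 0->1
final: 1 1.7786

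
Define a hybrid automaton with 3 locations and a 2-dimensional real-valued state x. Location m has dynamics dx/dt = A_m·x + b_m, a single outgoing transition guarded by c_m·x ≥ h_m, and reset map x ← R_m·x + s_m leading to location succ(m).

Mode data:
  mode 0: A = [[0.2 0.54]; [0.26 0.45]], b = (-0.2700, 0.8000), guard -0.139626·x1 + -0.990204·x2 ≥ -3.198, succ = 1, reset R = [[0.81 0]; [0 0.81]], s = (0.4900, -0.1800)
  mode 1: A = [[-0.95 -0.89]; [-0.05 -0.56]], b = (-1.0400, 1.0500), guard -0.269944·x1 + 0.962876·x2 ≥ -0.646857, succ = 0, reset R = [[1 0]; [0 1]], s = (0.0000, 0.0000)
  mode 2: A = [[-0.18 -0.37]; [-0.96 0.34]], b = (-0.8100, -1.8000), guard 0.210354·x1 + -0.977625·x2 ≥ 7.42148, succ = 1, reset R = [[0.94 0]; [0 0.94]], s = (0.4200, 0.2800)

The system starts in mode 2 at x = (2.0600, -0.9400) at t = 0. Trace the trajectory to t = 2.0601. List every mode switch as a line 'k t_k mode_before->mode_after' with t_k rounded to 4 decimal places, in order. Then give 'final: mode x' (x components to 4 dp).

1 1.2342 2->1
final: 1 2.9444 -3.4232

Mode 2: guard c·x = 7.4215 hit at Δt = 1.2342 (t = 1.2342), x⁻ = (2.3447, -7.0868) → reset → x⁺ = (2.6240, -6.3816), jump to mode 1
Mode 1: flow for 0.8259 to horizon, guard not reached → x = (2.9444, -3.4232)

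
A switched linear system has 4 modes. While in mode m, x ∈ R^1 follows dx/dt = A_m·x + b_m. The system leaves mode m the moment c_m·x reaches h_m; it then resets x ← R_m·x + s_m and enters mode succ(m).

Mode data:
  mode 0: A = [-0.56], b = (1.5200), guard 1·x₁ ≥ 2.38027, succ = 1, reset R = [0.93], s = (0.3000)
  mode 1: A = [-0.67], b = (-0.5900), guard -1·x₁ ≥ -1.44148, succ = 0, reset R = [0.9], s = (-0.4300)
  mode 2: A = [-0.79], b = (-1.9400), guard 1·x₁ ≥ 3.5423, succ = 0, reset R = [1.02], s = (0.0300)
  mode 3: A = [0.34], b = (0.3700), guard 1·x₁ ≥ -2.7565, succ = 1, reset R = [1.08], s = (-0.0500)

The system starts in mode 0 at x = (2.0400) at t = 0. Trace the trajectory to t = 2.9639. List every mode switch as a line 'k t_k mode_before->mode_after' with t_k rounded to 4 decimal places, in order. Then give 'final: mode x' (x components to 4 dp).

Mode 0: guard c·x = 2.3803 hit at Δt = 1.2544 (t = 1.2544), x⁻ = (2.3803) → reset → x⁺ = (2.5137), jump to mode 1
Mode 1: guard c·x = -1.4415 hit at Δt = 0.5666 (t = 1.8210), x⁻ = (1.4415) → reset → x⁺ = (0.8673), jump to mode 0
Mode 0: flow for 1.1429 to horizon, guard not reached → x = (1.7404)

1 1.2544 0->1
2 1.8210 1->0
final: 0 1.7404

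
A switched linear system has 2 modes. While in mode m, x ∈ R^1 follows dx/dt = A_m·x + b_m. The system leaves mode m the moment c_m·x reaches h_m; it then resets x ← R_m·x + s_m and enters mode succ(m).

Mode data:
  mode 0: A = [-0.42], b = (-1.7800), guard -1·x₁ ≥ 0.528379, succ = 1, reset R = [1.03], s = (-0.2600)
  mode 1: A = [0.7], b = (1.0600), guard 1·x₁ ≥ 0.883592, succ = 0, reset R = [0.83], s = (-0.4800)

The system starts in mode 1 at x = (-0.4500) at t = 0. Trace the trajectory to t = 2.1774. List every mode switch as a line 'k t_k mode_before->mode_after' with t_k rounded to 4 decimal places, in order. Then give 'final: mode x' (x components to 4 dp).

Mode 1: guard c·x = 0.8836 hit at Δt = 1.1604 (t = 1.1604), x⁻ = (0.8836) → reset → x⁺ = (0.2534), jump to mode 0
Mode 0: guard c·x = 0.5284 hit at Δt = 0.4553 (t = 1.6157), x⁻ = (-0.5284) → reset → x⁺ = (-0.8042), jump to mode 1
Mode 1: flow for 0.5617 to horizon, guard not reached → x = (-0.4622)

1 1.1604 1->0
2 1.6157 0->1
final: 1 -0.4622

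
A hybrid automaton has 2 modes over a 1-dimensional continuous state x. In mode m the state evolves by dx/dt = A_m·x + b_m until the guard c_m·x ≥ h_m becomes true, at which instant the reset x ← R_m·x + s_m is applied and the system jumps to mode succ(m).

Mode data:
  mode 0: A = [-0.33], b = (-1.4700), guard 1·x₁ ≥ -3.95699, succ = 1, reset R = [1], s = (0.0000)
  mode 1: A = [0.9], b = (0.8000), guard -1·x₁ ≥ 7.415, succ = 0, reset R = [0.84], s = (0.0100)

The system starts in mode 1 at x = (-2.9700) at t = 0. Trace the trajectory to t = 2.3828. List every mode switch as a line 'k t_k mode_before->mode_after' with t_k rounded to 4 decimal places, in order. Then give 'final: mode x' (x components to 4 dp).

1 1.2699 1->0
final: 0 -5.6764

Mode 1: guard c·x = 7.4150 hit at Δt = 1.2699 (t = 1.2699), x⁻ = (-7.4150) → reset → x⁺ = (-6.2186), jump to mode 0
Mode 0: flow for 1.1129 to horizon, guard not reached → x = (-5.6764)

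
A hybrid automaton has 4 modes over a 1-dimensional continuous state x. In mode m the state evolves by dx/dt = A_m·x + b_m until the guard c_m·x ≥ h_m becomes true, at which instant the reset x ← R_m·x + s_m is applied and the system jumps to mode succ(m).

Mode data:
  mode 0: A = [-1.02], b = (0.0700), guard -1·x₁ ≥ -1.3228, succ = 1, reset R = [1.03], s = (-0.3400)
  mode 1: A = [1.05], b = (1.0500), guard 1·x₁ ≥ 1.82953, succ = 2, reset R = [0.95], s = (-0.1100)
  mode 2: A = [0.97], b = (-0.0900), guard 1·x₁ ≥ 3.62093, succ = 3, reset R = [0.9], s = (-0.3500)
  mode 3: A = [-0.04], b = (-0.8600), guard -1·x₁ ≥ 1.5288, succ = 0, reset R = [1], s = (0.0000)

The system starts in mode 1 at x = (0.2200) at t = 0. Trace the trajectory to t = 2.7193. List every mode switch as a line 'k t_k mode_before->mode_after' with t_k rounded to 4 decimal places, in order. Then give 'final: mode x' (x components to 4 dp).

Mode 1: guard c·x = 1.8295 hit at Δt = 0.8012 (t = 0.8012), x⁻ = (1.8295) → reset → x⁺ = (1.6281), jump to mode 2
Mode 2: guard c·x = 3.6209 hit at Δt = 0.8578 (t = 1.6590), x⁻ = (3.6209) → reset → x⁺ = (2.9088), jump to mode 3
Mode 3: flow for 1.0603 to horizon, guard not reached → x = (1.8953)

1 0.8012 1->2
2 1.6590 2->3
final: 3 1.8953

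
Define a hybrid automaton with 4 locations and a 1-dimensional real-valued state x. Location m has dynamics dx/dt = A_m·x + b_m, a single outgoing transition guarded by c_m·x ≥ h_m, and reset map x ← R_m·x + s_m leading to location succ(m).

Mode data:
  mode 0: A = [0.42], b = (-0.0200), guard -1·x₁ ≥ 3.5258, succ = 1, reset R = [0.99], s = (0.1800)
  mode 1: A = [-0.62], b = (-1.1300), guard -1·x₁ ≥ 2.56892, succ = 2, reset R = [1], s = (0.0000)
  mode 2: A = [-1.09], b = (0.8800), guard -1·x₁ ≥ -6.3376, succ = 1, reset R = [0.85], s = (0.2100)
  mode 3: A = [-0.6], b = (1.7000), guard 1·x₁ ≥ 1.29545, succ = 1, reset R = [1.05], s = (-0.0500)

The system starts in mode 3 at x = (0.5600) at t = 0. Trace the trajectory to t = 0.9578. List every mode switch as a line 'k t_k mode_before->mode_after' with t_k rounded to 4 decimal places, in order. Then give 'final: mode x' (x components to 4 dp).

1 0.6514 3->1
final: 1 0.7682

Mode 3: guard c·x = 1.2954 hit at Δt = 0.6514 (t = 0.6514), x⁻ = (1.2954) → reset → x⁺ = (1.3102), jump to mode 1
Mode 1: flow for 0.3064 to horizon, guard not reached → x = (0.7682)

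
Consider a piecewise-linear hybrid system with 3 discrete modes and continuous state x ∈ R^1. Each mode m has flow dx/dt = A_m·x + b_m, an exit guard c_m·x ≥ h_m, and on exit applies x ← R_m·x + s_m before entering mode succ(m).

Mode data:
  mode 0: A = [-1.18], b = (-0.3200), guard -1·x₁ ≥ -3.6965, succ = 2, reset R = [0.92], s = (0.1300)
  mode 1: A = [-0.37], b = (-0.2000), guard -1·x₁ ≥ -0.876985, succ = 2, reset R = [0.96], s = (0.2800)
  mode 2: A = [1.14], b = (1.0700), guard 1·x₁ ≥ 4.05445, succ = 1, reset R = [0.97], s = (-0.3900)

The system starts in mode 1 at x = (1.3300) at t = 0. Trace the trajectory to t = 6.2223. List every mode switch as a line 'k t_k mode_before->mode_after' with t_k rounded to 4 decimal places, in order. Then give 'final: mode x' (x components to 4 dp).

1 0.7495 1->2
2 1.5259 2->1
3 4.3854 1->2
4 5.1618 2->1
final: 1 2.2175

Mode 1: guard c·x = -0.8770 hit at Δt = 0.7495 (t = 0.7495), x⁻ = (0.8770) → reset → x⁺ = (1.1219), jump to mode 2
Mode 2: guard c·x = 4.0545 hit at Δt = 0.7764 (t = 1.5259), x⁻ = (4.0545) → reset → x⁺ = (3.5428), jump to mode 1
Mode 1: guard c·x = -0.8770 hit at Δt = 2.8595 (t = 4.3854), x⁻ = (0.8770) → reset → x⁺ = (1.1219), jump to mode 2
Mode 2: guard c·x = 4.0545 hit at Δt = 0.7764 (t = 5.1618), x⁻ = (4.0544) → reset → x⁺ = (3.5428), jump to mode 1
Mode 1: flow for 1.0605 to horizon, guard not reached → x = (2.2175)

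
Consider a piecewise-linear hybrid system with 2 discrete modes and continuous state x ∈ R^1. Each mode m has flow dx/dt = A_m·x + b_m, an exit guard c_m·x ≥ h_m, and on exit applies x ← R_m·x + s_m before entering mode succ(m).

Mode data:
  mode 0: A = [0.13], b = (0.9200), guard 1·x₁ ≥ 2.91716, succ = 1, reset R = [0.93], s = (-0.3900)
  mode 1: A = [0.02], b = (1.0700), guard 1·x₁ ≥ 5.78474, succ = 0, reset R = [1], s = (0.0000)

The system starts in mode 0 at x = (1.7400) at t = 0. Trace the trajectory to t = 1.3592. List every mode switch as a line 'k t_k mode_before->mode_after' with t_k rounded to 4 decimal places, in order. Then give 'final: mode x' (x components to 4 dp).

Mode 0: guard c·x = 2.9172 hit at Δt = 0.9640 (t = 0.9640), x⁻ = (2.9172) → reset → x⁺ = (2.3230), jump to mode 1
Mode 1: flow for 0.3952 to horizon, guard not reached → x = (2.7659)

1 0.9640 0->1
final: 1 2.7659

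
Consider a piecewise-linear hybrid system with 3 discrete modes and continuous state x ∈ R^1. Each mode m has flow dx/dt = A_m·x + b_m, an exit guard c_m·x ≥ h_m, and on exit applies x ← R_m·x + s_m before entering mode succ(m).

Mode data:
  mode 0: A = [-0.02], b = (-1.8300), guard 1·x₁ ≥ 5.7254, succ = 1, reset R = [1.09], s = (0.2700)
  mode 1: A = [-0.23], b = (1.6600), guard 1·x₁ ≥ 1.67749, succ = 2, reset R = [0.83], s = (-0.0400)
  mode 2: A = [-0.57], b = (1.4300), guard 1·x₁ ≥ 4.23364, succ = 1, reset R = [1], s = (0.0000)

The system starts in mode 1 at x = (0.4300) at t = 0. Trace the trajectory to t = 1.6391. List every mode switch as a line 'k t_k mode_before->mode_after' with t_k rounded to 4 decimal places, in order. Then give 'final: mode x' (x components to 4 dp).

Mode 1: guard c·x = 1.6775 hit at Δt = 0.8830 (t = 0.8830), x⁻ = (1.6775) → reset → x⁺ = (1.3523), jump to mode 2
Mode 2: flow for 0.7561 to horizon, guard not reached → x = (1.7572)

1 0.8830 1->2
final: 2 1.7572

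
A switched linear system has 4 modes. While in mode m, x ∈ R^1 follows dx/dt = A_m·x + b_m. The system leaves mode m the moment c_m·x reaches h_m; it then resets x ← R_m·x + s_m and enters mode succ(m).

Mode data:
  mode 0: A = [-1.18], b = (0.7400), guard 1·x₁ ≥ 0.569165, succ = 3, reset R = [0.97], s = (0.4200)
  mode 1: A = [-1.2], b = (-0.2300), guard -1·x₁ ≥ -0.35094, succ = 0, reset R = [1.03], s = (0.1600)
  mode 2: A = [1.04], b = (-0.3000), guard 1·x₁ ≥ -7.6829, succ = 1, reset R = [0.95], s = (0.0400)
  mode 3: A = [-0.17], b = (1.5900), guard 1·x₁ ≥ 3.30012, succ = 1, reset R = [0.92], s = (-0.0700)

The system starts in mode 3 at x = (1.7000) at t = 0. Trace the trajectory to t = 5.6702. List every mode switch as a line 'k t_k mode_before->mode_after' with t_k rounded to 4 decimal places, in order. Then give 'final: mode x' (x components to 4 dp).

1 1.3798 3->1
2 2.8475 1->0
3 3.3564 0->3
4 5.2707 3->1
final: 1 1.7634

Mode 3: guard c·x = 3.3001 hit at Δt = 1.3798 (t = 1.3798), x⁻ = (3.3001) → reset → x⁺ = (2.9661), jump to mode 1
Mode 1: guard c·x = -0.3509 hit at Δt = 1.4677 (t = 2.8475), x⁻ = (0.3509) → reset → x⁺ = (0.5215), jump to mode 0
Mode 0: guard c·x = 0.5692 hit at Δt = 0.5089 (t = 3.3564), x⁻ = (0.5692) → reset → x⁺ = (0.9721), jump to mode 3
Mode 3: guard c·x = 3.3001 hit at Δt = 1.9143 (t = 5.2707), x⁻ = (3.3001) → reset → x⁺ = (2.9661), jump to mode 1
Mode 1: flow for 0.3995 to horizon, guard not reached → x = (1.7634)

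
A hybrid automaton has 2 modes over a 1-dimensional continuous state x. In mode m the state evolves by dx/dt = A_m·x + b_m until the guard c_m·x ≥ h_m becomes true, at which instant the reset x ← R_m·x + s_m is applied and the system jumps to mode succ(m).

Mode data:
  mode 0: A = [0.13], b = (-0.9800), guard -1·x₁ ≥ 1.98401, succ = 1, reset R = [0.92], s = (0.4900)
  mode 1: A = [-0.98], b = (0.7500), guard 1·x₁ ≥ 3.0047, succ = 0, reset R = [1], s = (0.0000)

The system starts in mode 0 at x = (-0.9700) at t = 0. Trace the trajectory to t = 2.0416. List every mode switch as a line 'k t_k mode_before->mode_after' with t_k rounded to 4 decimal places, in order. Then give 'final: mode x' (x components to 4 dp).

1 0.8661 0->1
final: 1 0.1015

Mode 0: guard c·x = 1.9840 hit at Δt = 0.8661 (t = 0.8661), x⁻ = (-1.9840) → reset → x⁺ = (-1.3353), jump to mode 1
Mode 1: flow for 1.1755 to horizon, guard not reached → x = (0.1015)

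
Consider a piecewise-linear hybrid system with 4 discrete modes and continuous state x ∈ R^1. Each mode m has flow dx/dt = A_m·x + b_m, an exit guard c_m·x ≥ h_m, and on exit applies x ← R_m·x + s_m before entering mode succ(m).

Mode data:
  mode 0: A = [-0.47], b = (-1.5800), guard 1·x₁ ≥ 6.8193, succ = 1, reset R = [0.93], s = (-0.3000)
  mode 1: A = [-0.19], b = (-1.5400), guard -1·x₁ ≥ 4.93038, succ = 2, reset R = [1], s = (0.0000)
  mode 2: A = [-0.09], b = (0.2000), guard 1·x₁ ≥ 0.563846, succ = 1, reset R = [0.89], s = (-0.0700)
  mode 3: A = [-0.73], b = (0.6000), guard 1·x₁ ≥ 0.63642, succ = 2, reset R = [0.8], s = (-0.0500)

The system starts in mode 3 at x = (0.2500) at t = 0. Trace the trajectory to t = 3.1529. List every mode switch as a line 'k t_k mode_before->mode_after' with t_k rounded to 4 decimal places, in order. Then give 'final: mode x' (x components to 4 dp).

1 1.5424 3->2
2 2.2227 2->1
final: 1 -0.9512

Mode 3: guard c·x = 0.6364 hit at Δt = 1.5424 (t = 1.5424), x⁻ = (0.6364) → reset → x⁺ = (0.4591), jump to mode 2
Mode 2: guard c·x = 0.5638 hit at Δt = 0.6803 (t = 2.2227), x⁻ = (0.5638) → reset → x⁺ = (0.4318), jump to mode 1
Mode 1: flow for 0.9302 to horizon, guard not reached → x = (-0.9512)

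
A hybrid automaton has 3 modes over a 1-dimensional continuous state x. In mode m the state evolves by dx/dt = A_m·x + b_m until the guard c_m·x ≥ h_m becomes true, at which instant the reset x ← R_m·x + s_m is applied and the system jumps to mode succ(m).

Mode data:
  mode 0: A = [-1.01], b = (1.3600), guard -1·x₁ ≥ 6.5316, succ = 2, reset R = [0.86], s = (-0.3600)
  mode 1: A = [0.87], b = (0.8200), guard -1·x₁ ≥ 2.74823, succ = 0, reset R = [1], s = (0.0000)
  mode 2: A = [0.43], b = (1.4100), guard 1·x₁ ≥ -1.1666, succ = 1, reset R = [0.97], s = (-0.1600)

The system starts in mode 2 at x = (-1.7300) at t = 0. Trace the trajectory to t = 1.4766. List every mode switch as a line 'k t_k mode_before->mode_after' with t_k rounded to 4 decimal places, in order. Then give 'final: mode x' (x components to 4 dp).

1 0.7214 2->1
final: 1 -1.6159

Mode 2: guard c·x = -1.1666 hit at Δt = 0.7214 (t = 0.7214), x⁻ = (-1.1666) → reset → x⁺ = (-1.2916), jump to mode 1
Mode 1: flow for 0.7552 to horizon, guard not reached → x = (-1.6159)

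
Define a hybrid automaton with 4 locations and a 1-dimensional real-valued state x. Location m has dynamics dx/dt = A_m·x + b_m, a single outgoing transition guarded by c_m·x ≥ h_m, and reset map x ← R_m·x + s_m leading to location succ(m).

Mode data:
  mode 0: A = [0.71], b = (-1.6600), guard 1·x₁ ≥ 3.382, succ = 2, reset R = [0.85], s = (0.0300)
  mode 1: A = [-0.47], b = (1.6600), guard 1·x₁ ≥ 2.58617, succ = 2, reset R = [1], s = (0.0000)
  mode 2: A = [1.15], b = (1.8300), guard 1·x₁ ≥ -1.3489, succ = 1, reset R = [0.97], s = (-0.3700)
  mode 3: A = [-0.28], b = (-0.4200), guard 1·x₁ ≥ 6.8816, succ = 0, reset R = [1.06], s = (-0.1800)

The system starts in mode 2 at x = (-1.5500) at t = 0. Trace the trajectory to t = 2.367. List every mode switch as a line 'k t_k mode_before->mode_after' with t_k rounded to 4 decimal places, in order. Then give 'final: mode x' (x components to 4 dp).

Mode 2: guard c·x = -1.3489 hit at Δt = 1.5388 (t = 1.5388), x⁻ = (-1.3489) → reset → x⁺ = (-1.6784), jump to mode 1
Mode 1: flow for 0.8282 to horizon, guard not reached → x = (0.0016)

1 1.5388 2->1
final: 1 0.0016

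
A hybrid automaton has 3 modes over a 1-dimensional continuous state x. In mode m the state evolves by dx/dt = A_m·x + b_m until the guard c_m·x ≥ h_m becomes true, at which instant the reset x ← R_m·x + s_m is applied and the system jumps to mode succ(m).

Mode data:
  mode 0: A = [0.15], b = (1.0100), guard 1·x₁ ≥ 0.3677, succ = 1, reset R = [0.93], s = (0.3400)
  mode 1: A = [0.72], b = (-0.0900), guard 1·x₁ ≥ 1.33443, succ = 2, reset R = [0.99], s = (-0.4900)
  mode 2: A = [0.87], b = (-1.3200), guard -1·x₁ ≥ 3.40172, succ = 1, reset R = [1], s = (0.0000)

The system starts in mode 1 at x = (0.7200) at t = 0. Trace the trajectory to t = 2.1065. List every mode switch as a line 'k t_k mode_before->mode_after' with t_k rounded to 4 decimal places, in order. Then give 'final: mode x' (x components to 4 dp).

1 0.9852 1->2
final: 2 -0.3028

Mode 1: guard c·x = 1.3344 hit at Δt = 0.9852 (t = 0.9852), x⁻ = (1.3344) → reset → x⁺ = (0.8311), jump to mode 2
Mode 2: flow for 1.1213 to horizon, guard not reached → x = (-0.3028)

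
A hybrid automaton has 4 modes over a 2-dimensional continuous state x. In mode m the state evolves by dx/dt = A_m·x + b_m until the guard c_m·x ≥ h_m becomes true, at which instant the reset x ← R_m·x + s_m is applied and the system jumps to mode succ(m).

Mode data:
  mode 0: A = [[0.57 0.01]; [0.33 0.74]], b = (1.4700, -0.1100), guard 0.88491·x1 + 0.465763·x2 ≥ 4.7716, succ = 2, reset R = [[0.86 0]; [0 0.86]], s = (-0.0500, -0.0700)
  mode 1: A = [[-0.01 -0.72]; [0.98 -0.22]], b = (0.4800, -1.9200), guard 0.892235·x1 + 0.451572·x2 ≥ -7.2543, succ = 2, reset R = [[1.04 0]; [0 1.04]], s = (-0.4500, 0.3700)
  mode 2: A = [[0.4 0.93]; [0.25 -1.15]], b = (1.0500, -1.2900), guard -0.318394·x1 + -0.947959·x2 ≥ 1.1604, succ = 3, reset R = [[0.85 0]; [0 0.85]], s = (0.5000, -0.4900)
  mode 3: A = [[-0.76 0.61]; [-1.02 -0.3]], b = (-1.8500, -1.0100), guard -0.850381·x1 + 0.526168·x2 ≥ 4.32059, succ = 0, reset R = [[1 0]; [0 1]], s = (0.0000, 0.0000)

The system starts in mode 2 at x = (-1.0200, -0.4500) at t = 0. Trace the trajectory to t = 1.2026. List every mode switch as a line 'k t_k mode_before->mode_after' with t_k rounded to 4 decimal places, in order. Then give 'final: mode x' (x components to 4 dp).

Mode 2: guard c·x = 1.1604 hit at Δt = 0.5811 (t = 0.5811), x⁻ = (-1.0151, -0.8832) → reset → x⁺ = (-0.3628, -1.2407), jump to mode 3
Mode 3: flow for 0.6215 to horizon, guard not reached → x = (-1.4991, -1.0238)

1 0.5811 2->3
final: 3 -1.4991 -1.0238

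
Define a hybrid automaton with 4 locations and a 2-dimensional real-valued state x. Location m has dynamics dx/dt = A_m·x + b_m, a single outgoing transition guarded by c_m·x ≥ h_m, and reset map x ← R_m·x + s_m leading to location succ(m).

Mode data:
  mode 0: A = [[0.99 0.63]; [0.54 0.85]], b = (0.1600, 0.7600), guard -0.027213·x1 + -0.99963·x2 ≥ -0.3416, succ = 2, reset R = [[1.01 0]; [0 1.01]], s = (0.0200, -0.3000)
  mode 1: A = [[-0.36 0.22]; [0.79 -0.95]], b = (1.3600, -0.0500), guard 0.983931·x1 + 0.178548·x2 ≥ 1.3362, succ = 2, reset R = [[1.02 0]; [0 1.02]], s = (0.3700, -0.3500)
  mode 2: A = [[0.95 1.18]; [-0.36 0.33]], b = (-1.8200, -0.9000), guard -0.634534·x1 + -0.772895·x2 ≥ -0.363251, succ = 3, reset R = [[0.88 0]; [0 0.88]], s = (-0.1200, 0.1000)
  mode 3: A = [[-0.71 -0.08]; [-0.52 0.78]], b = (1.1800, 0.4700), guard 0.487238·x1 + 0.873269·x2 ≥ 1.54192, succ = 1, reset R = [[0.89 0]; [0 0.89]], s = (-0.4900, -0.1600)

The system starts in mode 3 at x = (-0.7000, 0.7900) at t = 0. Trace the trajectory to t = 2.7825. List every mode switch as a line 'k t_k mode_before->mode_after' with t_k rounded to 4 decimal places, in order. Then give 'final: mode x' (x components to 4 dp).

1 0.5919 3->1
2 1.7857 1->2
3 2.4770 2->3
final: 3 1.1664 -0.5841

Mode 3: guard c·x = 1.5419 hit at Δt = 0.5919 (t = 0.5919), x⁻ = (0.0611, 1.7316) → reset → x⁺ = (-0.4357, 1.3811), jump to mode 1
Mode 1: guard c·x = 1.3362 hit at Δt = 1.1938 (t = 1.7857), x⁻ = (1.2210, 0.7552) → reset → x⁺ = (1.6154, 0.4203), jump to mode 2
Mode 2: guard c·x = -0.3633 hit at Δt = 0.6913 (t = 2.4770), x⁻ = (1.3098, -0.6053) → reset → x⁺ = (1.0326, -0.4327), jump to mode 3
Mode 3: flow for 0.3055 to horizon, guard not reached → x = (1.1664, -0.5841)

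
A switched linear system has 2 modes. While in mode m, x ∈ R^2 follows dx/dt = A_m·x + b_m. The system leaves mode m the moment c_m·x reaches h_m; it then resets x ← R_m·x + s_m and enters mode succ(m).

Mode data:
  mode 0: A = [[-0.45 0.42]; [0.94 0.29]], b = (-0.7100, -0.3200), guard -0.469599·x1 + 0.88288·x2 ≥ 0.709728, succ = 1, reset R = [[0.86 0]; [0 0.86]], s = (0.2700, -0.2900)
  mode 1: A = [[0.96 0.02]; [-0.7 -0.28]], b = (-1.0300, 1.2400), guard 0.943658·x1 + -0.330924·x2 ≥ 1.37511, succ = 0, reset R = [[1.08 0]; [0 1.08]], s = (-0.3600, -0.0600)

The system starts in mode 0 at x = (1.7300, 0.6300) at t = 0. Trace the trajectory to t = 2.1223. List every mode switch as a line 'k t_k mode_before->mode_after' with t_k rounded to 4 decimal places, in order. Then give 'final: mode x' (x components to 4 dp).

Mode 0: guard c·x = 0.7097 hit at Δt = 0.6054 (t = 0.6054), x⁻ = (1.1777, 1.4303) → reset → x⁺ = (1.2828, 0.9400), jump to mode 1
Mode 1: guard c·x = 1.3751 hit at Δt = 1.1761 (t = 1.7815), x⁻ = (1.7632, 0.8724) → reset → x⁺ = (1.5442, 0.8822), jump to mode 0
Mode 0: flow for 0.3408 to horizon, guard not reached → x = (1.2482, 1.3271)

1 0.6054 0->1
2 1.7815 1->0
final: 0 1.2482 1.3271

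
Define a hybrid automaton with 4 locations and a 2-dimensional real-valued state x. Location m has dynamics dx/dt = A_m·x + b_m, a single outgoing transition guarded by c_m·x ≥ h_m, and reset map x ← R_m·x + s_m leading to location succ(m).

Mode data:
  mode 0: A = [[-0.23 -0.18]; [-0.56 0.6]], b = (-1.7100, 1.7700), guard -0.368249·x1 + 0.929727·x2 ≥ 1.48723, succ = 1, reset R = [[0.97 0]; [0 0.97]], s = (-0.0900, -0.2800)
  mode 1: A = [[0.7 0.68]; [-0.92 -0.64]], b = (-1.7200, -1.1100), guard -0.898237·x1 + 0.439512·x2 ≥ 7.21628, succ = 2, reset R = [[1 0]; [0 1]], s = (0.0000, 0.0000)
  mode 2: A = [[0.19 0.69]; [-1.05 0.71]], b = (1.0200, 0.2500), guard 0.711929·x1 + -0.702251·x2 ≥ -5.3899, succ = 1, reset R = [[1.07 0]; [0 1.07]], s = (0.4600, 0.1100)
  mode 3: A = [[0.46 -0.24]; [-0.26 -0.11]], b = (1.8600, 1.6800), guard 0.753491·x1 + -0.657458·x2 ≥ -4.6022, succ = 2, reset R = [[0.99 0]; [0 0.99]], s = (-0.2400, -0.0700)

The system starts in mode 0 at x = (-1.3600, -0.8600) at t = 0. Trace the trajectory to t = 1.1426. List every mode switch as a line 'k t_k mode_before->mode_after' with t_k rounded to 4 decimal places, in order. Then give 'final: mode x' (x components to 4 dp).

Mode 0: guard c·x = 1.4872 hit at Δt = 0.6038 (t = 0.6038), x⁻ = (-2.1370, 0.7532) → reset → x⁺ = (-2.1629, 0.4506), jump to mode 1
Mode 1: flow for 0.5388 to horizon, guard not reached → x = (-3.9673, 1.1047)

1 0.6038 0->1
final: 1 -3.9673 1.1047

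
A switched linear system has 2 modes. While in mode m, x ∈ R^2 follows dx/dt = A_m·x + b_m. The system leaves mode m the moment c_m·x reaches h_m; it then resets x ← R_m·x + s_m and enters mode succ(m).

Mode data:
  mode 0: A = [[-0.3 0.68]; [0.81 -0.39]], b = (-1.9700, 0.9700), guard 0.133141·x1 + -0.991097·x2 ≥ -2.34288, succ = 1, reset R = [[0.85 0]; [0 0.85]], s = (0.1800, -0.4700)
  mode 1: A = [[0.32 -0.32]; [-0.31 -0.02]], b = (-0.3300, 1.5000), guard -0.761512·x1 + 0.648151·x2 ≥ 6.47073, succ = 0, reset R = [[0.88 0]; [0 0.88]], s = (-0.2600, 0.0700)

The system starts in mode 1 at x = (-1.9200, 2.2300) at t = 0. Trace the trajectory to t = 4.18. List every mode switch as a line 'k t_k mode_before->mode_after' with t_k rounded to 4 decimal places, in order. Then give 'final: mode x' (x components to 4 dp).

Mode 1: guard c·x = 6.4707 hit at Δt = 1.0579 (t = 1.0579), x⁻ = (-4.4594, 4.7440) → reset → x⁺ = (-4.1843, 4.2447), jump to mode 0
Mode 0: guard c·x = -2.3429 hit at Δt = 0.7400 (t = 1.7979), x⁻ = (-3.3317, 1.9164) → reset → x⁺ = (-2.6519, 1.1589), jump to mode 1
Mode 1: guard c·x = 6.4707 hit at Δt = 1.0685 (t = 2.8664), x⁻ = (-5.1364, 3.9487) → reset → x⁺ = (-4.7800, 3.5448), jump to mode 0
Mode 0: guard c·x = -2.3429 hit at Δt = 0.4780 (t = 3.3443), x⁻ = (-4.2300, 1.7957) → reset → x⁺ = (-3.4155, 1.0563), jump to mode 1
Mode 1: flow for 0.8357 to horizon, guard not reached → x = (-5.4327, 3.3943)

1 1.0579 1->0
2 1.7979 0->1
3 2.8664 1->0
4 3.3443 0->1
final: 1 -5.4327 3.3943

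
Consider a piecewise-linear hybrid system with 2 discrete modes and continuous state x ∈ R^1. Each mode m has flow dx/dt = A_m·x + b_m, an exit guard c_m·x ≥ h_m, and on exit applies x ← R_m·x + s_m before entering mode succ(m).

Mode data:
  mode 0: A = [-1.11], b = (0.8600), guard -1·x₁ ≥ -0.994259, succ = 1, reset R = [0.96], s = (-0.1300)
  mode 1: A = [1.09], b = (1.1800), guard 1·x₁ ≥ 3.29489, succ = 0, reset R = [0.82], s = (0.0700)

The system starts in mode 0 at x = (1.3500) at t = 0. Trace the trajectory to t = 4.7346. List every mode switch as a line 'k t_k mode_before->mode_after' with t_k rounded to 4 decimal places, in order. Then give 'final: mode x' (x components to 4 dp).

Mode 0: guard c·x = -0.9943 hit at Δt = 0.8680 (t = 0.8680), x⁻ = (0.9943) → reset → x⁺ = (0.8245), jump to mode 1
Mode 1: guard c·x = 3.2949 hit at Δt = 0.7623 (t = 1.6303), x⁻ = (3.2949) → reset → x⁺ = (2.7718), jump to mode 0
Mode 0: guard c·x = -0.9943 hit at Δt = 1.9893 (t = 3.6196), x⁻ = (0.9943) → reset → x⁺ = (0.8245), jump to mode 1
Mode 1: guard c·x = 3.2949 hit at Δt = 0.7623 (t = 4.3819), x⁻ = (3.2949) → reset → x⁺ = (2.7718), jump to mode 0
Mode 0: flow for 0.3527 to horizon, guard not reached → x = (2.1249)

1 0.8680 0->1
2 1.6303 1->0
3 3.6196 0->1
4 4.3819 1->0
final: 0 2.1249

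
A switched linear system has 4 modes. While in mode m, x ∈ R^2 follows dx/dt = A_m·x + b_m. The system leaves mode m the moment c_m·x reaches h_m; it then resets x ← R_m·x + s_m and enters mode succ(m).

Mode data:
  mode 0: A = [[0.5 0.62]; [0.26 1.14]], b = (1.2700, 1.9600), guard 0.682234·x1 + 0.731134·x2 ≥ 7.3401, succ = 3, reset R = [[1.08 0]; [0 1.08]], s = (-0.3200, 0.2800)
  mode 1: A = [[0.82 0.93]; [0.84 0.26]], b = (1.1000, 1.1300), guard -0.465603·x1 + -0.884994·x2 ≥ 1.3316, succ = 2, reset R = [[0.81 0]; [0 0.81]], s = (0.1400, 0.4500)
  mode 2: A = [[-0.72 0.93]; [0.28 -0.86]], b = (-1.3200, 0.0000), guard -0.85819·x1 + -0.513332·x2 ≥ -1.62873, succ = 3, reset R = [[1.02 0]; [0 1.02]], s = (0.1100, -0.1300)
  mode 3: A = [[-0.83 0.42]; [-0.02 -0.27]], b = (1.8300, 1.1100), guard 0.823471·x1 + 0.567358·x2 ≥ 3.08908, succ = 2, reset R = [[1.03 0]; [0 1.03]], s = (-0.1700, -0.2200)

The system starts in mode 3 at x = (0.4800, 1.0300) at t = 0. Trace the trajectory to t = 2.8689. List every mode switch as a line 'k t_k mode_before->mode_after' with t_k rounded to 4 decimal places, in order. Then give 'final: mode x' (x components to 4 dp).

Mode 3: guard c·x = 3.0891 hit at Δt = 1.5501 (t = 1.5501), x⁻ = (2.3439, 2.0427) → reset → x⁺ = (2.2442, 1.8840), jump to mode 2
Mode 2: guard c·x = -1.6287 hit at Δt = 0.8949 (t = 2.4450), x⁻ = (1.2032, 1.1613) → reset → x⁺ = (1.3373, 1.0545), jump to mode 3
Mode 3: flow for 0.4239 to horizon, guard not reached → x = (1.7786, 1.3725)

1 1.5501 3->2
2 2.4450 2->3
final: 3 1.7786 1.3725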